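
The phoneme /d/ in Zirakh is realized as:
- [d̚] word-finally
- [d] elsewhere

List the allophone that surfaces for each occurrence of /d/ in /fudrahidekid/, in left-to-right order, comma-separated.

Occurrence 1 (position 3): no conditioning environment matches → elsewhere allophone [d].
Occurrence 2 (position 8): no conditioning environment matches → elsewhere allophone [d].
Occurrence 3 (position 12): word-finally → [d̚].

[d], [d], [d̚]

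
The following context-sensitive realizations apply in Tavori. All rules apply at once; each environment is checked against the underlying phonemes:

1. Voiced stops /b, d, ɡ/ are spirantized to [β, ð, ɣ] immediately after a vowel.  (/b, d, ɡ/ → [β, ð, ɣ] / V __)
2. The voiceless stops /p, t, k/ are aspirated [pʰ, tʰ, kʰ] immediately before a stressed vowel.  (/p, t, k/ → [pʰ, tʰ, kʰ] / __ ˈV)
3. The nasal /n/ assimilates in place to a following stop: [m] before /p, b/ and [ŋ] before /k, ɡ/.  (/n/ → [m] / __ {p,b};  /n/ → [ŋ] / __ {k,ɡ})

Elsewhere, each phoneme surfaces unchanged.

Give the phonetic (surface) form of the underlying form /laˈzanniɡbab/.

/n/ (between /a/ and /n/) is in the target of rule 3 but the environment (before a labial or velar stop) is not met → [n].
/n/ — between /n/ and /i/; rule 3 does not apply here → [n].
/ɡ/ (between /i/ and /b/): immediately after a vowel, so rule 1 applies → [ɣ].
/b/ (between /ɡ/ and /a/) is in the target of rule 1 but the environment (immediately after a vowel) is not met → [b].
/b/ meets the environment for rule 1 (immediately after a vowel) → [β].

[laˈzanniɣbaβ]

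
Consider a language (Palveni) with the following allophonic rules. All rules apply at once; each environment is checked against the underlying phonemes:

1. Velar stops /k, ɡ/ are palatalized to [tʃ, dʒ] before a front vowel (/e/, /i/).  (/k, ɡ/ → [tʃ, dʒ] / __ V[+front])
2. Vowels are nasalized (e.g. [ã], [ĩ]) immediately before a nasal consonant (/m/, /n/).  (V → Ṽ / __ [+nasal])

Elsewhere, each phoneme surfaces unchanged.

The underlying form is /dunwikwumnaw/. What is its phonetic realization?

[dũnwikwũmnaw]

/d/ stays [d].
/u/ meets the environment for rule 2 (before a nasal consonant) → [ũ].
/n/ — not in any rule's target class → [n].
/w/ — not in any rule's target class → [w].
/i/ (between /w/ and /k/) is in the target of rule 2 but the environment (before a nasal consonant) is not met → [i].
/k/ — between /i/ and /w/; rule 1 does not apply here → [k].
/w/ (between /k/ and /u/) is unaffected → [w].
/u/ (between /w/ and /m/): before a nasal consonant, so rule 2 applies → [ũ].
/m/ — not in any rule's target class → [m].
/n/ — not in any rule's target class → [n].
/a/ (between /n/ and /w/) fails the environment for rule 2, so it stays [a].
/w/ — not in any rule's target class → [w].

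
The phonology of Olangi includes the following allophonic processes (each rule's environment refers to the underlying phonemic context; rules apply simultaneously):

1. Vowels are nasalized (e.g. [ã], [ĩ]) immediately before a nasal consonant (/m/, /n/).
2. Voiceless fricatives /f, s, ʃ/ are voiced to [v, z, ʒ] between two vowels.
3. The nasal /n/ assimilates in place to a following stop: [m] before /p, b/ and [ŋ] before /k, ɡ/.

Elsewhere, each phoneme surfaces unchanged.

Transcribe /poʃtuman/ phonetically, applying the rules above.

[poʃtũmãn]

/p/ (word-initial): no rule targets it → [p].
/o/ (between /p/ and /ʃ/) is in the target of rule 1 but the environment (before a nasal consonant) is not met → [o].
/ʃ/ (between /o/ and /t/): rule 2 targets it, but not between two vowels → unchanged [ʃ].
/t/ (between /ʃ/ and /u/) is unaffected → [t].
Rule 1 applies to /u/ (between /t/ and /m/: before a nasal consonant) → [ũ].
/m/ — not in any rule's target class → [m].
/a/ (between /m/ and /n/): before a nasal consonant, so rule 1 applies → [ã].
/n/ (word-final) is in the target of rule 3 but the environment (before a labial or velar stop) is not met → [n].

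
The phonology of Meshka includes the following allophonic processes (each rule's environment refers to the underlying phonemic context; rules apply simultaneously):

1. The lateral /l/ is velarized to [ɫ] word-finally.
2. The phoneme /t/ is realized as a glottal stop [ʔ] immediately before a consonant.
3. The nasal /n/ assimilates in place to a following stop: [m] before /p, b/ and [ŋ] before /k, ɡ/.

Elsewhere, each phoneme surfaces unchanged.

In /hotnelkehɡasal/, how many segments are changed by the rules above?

Segments that undergo a rule: /t/ → [ʔ] (rule 2); /l/ → [ɫ] (rule 1).
All other segments surface unchanged.

2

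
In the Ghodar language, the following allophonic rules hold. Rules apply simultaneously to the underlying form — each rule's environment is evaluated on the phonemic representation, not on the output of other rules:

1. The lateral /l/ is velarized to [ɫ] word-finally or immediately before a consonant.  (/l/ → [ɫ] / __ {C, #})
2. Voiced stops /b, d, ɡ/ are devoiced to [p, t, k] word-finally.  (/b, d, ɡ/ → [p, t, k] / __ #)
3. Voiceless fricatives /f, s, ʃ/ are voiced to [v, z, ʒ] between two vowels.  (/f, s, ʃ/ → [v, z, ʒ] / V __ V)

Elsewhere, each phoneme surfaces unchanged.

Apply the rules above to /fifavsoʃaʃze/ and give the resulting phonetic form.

/f/ (word-initial) is in the target of rule 3 but the environment (between two vowels) is not met → [f].
/i/ stays [i].
Rule 3 applies to /f/ (between /i/ and /a/: between two vowels) → [v].
/a/ (between /f/ and /v/): no rule targets it → [a].
/v/ — not in any rule's target class → [v].
/s/ (between /v/ and /o/): rule 3 targets it, but not between two vowels → unchanged [s].
/o/ (between /s/ and /ʃ/) is unaffected → [o].
/ʃ/ — between /o/ and /a/, between two vowels — surfaces as [ʒ] (rule 3).
/a/ (between /ʃ/ and /ʃ/): no rule targets it → [a].
/ʃ/ (between /a/ and /z/) is in the target of rule 3 but the environment (between two vowels) is not met → [ʃ].
/z/ stays [z].
/e/ stays [e].

[fivavsoʒaʃze]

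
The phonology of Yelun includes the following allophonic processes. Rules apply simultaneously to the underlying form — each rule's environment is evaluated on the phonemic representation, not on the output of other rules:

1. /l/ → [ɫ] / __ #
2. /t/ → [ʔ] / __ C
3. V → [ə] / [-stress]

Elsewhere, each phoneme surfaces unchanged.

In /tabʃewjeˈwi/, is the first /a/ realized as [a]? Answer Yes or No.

No

/a/ (between /t/ and /b/): in an unstressed syllable, so rule 3 applies → [ə].
The actual realization is [ə], not [a].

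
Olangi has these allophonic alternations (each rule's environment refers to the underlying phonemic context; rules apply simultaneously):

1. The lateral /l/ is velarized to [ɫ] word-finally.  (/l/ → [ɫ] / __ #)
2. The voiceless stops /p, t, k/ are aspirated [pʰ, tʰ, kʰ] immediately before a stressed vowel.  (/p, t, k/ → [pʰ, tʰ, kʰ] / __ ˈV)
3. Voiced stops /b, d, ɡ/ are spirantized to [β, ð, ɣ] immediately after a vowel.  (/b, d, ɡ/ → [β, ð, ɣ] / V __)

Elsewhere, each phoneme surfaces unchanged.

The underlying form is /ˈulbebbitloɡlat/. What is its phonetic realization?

/u/ (word-initial): no rule targets it → [u].
/l/ (between /u/ and /b/) fails the environment for rule 1, so it stays [l].
/b/ — between /l/ and /e/; rule 3 does not apply here → [b].
/e/ (between /b/ and /b/) is unaffected → [e].
/b/ meets the environment for rule 3 (immediately after a vowel) → [β].
/b/ (between /b/ and /i/): rule 3 targets it, but not immediately after a vowel → unchanged [b].
/i/ (between /b/ and /t/) is unaffected → [i].
/t/ — between /i/ and /l/; rule 2 does not apply here → [t].
/l/ — between /t/ and /o/; rule 1 does not apply here → [l].
/o/ — not in any rule's target class → [o].
/ɡ/ — between /o/ and /l/, immediately after a vowel — surfaces as [ɣ] (rule 3).
/l/ (between /ɡ/ and /a/) is in the target of rule 1 but the environment (word-finally) is not met → [l].
/a/ (between /l/ and /t/): no rule targets it → [a].
/t/ (word-final) is in the target of rule 2 but the environment (immediately before a stressed vowel) is not met → [t].

[ˈulbeβbitloɣlat]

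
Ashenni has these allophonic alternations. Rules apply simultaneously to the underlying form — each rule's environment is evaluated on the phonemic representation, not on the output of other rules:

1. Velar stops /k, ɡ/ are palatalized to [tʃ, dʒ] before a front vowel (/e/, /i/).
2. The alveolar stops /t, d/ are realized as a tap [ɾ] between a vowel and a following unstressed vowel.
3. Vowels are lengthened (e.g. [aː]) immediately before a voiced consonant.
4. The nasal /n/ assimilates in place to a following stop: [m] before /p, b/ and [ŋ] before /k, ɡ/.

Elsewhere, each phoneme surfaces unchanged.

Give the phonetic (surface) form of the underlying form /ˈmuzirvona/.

[ˈmuːziːrvoːna]

/m/ (word-initial): no rule targets it → [m].
/u/ meets the environment for rule 3 (before a voiced consonant) → [uː].
/z/ — not in any rule's target class → [z].
/i/ — between /z/ and /r/, before a voiced consonant — surfaces as [iː] (rule 3).
/r/ (between /i/ and /v/): no rule targets it → [r].
/v/ (between /r/ and /o/) is unaffected → [v].
Rule 3 applies to /o/ (between /v/ and /n/: before a voiced consonant) → [oː].
/n/ (between /o/ and /a/): rule 4 targets it, but not before a labial or velar stop → unchanged [n].
/a/ — word-final; rule 3 does not apply here → [a].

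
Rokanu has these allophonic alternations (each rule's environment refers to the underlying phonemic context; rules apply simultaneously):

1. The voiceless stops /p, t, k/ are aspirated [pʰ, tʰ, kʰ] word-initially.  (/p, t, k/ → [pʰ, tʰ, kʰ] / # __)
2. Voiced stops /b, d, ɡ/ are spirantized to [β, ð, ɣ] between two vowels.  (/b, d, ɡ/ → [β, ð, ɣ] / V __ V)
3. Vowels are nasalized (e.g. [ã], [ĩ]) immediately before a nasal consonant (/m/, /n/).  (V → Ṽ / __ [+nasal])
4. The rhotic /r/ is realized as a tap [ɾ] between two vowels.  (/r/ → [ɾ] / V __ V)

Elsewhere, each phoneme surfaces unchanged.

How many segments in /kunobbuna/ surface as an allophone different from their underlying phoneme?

3

Segments that undergo a rule: /k/ → [kʰ] (rule 1); /u/ → [ũ] (rule 3); /u/ → [ũ] (rule 3).
All other segments surface unchanged.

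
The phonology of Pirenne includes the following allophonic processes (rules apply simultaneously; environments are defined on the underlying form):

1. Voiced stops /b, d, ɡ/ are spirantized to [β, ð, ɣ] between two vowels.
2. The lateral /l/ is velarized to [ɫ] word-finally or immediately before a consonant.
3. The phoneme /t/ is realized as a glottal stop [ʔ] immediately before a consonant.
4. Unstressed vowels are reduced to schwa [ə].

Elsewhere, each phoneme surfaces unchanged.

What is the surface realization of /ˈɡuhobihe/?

/ɡ/ (word-initial): rule 1 targets it, but not between two vowels → unchanged [ɡ].
/u/ (between /ɡ/ and /h/) is in the target of rule 4 but the environment (in an unstressed syllable) is not met → [u].
/h/ stays [h].
/o/ — between /h/ and /b/, in an unstressed syllable — surfaces as [ə] (rule 4).
/b/ meets the environment for rule 1 (between two vowels) → [β].
/i/ (between /b/ and /h/) occurs in an unstressed syllable → [ə] by rule 4.
/h/ (between /i/ and /e/) is unaffected → [h].
/e/ — word-final, in an unstressed syllable — surfaces as [ə] (rule 4).

[ˈɡuhəβəhə]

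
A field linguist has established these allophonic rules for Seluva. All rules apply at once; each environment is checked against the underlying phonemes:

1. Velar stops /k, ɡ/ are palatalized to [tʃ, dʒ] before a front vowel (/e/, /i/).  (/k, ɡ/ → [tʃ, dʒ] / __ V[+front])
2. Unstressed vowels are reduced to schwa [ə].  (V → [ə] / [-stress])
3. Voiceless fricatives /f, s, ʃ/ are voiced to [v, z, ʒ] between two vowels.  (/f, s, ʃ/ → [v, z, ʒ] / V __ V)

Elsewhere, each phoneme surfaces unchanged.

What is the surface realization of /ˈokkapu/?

[ˈokkəpə]

/o/ (word-initial): rule 2 targets it, but not in an unstressed syllable → unchanged [o].
/k/ — between /o/ and /k/; rule 1 does not apply here → [k].
/k/ (between /k/ and /a/) is in the target of rule 1 but the environment (before a front vowel) is not met → [k].
/a/ (between /k/ and /p/): in an unstressed syllable, so rule 2 applies → [ə].
/p/ — not in any rule's target class → [p].
/u/ (word-final) occurs in an unstressed syllable → [ə] by rule 2.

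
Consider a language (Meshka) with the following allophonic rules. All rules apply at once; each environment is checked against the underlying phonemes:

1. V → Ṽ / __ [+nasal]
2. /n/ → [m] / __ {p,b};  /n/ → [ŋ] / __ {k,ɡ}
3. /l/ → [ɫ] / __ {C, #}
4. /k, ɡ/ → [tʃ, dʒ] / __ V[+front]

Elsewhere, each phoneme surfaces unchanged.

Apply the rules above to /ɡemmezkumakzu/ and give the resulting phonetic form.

[dʒẽmmezkũmakzu]

/ɡ/ — word-initial, before a front vowel — surfaces as [dʒ] (rule 4).
/e/ meets the environment for rule 1 (before a nasal consonant) → [ẽ].
/e/ (between /m/ and /z/) fails the environment for rule 1, so it stays [e].
/k/ (between /z/ and /u/) is in the target of rule 4 but the environment (before a front vowel) is not met → [k].
/u/ meets the environment for rule 1 (before a nasal consonant) → [ũ].
/a/ (between /m/ and /k/): rule 1 targets it, but not before a nasal consonant → unchanged [a].
/k/ (between /a/ and /z/) is in the target of rule 4 but the environment (before a front vowel) is not met → [k].
/u/ (word-final) fails the environment for rule 1, so it stays [u].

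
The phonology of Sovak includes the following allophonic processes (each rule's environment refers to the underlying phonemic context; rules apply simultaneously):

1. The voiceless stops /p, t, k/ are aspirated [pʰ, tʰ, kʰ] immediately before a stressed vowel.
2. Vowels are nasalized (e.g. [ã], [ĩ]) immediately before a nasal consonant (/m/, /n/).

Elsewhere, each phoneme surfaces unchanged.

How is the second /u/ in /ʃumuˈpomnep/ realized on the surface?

/u/ — between /m/ and /p/; rule 2 does not apply here → [u].

[u]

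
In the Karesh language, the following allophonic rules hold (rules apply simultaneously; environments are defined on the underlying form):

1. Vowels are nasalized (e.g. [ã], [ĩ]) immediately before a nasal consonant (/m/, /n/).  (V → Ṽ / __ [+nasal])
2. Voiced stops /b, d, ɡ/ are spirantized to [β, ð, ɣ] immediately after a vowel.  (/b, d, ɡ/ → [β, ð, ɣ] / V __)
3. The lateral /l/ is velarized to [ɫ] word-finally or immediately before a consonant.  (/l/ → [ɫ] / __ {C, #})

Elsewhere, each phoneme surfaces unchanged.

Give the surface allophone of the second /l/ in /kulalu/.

/l/ (between /a/ and /u/) fails the environment for rule 3, so it stays [l].

[l]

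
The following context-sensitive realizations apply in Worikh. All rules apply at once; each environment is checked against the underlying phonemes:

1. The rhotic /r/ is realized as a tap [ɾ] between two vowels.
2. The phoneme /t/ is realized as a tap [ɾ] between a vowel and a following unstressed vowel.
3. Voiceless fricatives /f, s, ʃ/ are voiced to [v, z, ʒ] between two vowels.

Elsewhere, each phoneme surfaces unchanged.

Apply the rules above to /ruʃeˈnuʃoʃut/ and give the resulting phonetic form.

/r/ (word-initial) fails the environment for rule 1, so it stays [r].
Rule 3 applies to /ʃ/ (between /u/ and /e/: between two vowels) → [ʒ].
Rule 3 applies to /ʃ/ (between /u/ and /o/: between two vowels) → [ʒ].
/ʃ/ (between /o/ and /u/) occurs between two vowels → [ʒ] by rule 3.
/t/ (word-final): rule 2 targets it, but not between a vowel and a following unstressed vowel → unchanged [t].

[ruʒeˈnuʒoʒut]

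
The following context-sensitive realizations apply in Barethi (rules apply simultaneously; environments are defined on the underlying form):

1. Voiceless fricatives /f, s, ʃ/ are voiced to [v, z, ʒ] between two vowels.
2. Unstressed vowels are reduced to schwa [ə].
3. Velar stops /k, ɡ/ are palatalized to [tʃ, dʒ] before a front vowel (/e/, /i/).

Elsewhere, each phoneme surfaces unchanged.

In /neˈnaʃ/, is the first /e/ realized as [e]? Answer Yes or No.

/e/ (between /n/ and /n/): in an unstressed syllable, so rule 2 applies → [ə].
The actual realization is [ə], not [e].

No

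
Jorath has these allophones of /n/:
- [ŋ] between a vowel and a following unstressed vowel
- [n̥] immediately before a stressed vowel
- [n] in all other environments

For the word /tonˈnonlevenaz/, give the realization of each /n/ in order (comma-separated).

[n], [n̥], [n], [ŋ]

Occurrence 1 (position 3): no conditioning environment matches → elsewhere allophone [n].
Occurrence 2 (position 4): immediately before a stressed vowel → [n̥].
Occurrence 3 (position 6): no conditioning environment matches → elsewhere allophone [n].
Occurrence 4 (position 11): between a vowel and a following unstressed vowel → [ŋ].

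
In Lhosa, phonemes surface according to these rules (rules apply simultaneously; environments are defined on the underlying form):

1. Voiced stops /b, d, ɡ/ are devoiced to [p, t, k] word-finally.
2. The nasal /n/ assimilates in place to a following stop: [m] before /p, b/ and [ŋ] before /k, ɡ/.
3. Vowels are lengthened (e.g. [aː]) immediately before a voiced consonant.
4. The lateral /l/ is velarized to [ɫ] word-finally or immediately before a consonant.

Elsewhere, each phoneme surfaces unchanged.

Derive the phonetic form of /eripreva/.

/e/ meets the environment for rule 3 (before a voiced consonant) → [eː].
/r/ stays [r].
/i/ (between /r/ and /p/) fails the environment for rule 3, so it stays [i].
/p/ (between /i/ and /r/) is unaffected → [p].
/r/ — not in any rule's target class → [r].
/e/ meets the environment for rule 3 (before a voiced consonant) → [eː].
/v/ — not in any rule's target class → [v].
/a/ (word-final): rule 3 targets it, but not before a voiced consonant → unchanged [a].

[eːripreːva]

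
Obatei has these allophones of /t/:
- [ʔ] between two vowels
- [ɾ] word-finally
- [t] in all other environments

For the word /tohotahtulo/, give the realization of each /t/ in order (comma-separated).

[t], [ʔ], [t]

Occurrence 1 (position 1): no conditioning environment matches → elsewhere allophone [t].
Occurrence 2 (position 5): between two vowels → [ʔ].
Occurrence 3 (position 8): no conditioning environment matches → elsewhere allophone [t].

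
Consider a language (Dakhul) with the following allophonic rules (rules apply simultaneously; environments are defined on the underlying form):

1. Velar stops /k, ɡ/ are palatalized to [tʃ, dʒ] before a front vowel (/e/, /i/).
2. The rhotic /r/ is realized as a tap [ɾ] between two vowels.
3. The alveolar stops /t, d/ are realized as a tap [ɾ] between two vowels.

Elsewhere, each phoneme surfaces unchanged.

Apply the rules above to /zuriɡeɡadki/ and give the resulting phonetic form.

[zuɾidʒeɡadtʃi]

/z/ stays [z].
/u/ (between /z/ and /r/): no rule targets it → [u].
/r/ meets the environment for rule 2 (between two vowels) → [ɾ].
/i/ (between /r/ and /ɡ/): no rule targets it → [i].
/ɡ/ (between /i/ and /e/): before a front vowel, so rule 1 applies → [dʒ].
/e/ stays [e].
/ɡ/ (between /e/ and /a/) fails the environment for rule 1, so it stays [ɡ].
/a/ — not in any rule's target class → [a].
/d/ (between /a/ and /k/) fails the environment for rule 3, so it stays [d].
/k/ (between /d/ and /i/) occurs before a front vowel → [tʃ] by rule 1.
/i/ stays [i].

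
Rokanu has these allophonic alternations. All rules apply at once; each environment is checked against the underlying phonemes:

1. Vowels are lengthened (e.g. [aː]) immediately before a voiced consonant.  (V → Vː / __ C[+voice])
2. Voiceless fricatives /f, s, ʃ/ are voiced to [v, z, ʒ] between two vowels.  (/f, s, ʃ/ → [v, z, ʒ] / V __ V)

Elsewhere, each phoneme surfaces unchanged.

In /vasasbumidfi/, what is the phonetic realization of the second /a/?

[a]

/a/ (between /s/ and /s/) fails the environment for rule 1, so it stays [a].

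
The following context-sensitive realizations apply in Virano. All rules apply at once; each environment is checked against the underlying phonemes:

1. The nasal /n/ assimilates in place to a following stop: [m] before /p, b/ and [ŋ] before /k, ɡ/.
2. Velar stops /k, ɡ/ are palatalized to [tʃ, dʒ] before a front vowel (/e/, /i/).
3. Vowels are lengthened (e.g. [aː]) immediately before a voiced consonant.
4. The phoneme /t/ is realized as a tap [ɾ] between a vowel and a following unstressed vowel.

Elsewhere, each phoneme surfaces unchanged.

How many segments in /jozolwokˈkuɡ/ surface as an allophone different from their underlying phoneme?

3

Segments that undergo a rule: /o/ → [oː] (rule 3); /o/ → [oː] (rule 3); /u/ → [uː] (rule 3).
All other segments surface unchanged.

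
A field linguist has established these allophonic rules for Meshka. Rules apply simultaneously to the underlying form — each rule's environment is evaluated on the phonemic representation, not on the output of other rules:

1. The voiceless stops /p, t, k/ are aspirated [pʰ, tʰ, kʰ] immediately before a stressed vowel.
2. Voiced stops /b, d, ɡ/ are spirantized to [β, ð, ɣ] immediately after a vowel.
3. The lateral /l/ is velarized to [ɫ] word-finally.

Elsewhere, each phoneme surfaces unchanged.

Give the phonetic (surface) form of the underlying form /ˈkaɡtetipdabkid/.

[ˈkʰaɣtetipdaβkið]

/k/ meets the environment for rule 1 (immediately before a stressed vowel) → [kʰ].
/a/ stays [a].
/ɡ/ meets the environment for rule 2 (immediately after a vowel) → [ɣ].
/t/ (between /ɡ/ and /e/) is in the target of rule 1 but the environment (immediately before a stressed vowel) is not met → [t].
/e/ (between /t/ and /t/) is unaffected → [e].
/t/ (between /e/ and /i/) fails the environment for rule 1, so it stays [t].
/i/ — not in any rule's target class → [i].
/p/ (between /i/ and /d/) fails the environment for rule 1, so it stays [p].
/d/ (between /p/ and /a/): rule 2 targets it, but not immediately after a vowel → unchanged [d].
/a/ stays [a].
Rule 2 applies to /b/ (between /a/ and /k/: immediately after a vowel) → [β].
/k/ (between /b/ and /i/) is in the target of rule 1 but the environment (immediately before a stressed vowel) is not met → [k].
/i/ (between /k/ and /d/): no rule targets it → [i].
Rule 2 applies to /d/ (word-final: immediately after a vowel) → [ð].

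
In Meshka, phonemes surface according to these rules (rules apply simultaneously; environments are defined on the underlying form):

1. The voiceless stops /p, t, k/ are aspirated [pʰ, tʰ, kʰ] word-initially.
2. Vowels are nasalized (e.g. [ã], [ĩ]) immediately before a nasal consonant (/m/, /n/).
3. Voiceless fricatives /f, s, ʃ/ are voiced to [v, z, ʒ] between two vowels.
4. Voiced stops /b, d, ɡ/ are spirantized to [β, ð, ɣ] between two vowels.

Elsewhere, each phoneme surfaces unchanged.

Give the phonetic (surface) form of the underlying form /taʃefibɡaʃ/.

[tʰaʒevibɡaʃ]

/t/ — word-initial, word-initially — surfaces as [tʰ] (rule 1).
/a/ (between /t/ and /ʃ/) fails the environment for rule 2, so it stays [a].
/ʃ/ — between /a/ and /e/, between two vowels — surfaces as [ʒ] (rule 3).
/e/ (between /ʃ/ and /f/) is in the target of rule 2 but the environment (before a nasal consonant) is not met → [e].
/f/ meets the environment for rule 3 (between two vowels) → [v].
/i/ (between /f/ and /b/): rule 2 targets it, but not before a nasal consonant → unchanged [i].
/b/ (between /i/ and /ɡ/) is in the target of rule 4 but the environment (between two vowels) is not met → [b].
/ɡ/ (between /b/ and /a/): rule 4 targets it, but not between two vowels → unchanged [ɡ].
/a/ (between /ɡ/ and /ʃ/) fails the environment for rule 2, so it stays [a].
/ʃ/ (word-final) is in the target of rule 3 but the environment (between two vowels) is not met → [ʃ].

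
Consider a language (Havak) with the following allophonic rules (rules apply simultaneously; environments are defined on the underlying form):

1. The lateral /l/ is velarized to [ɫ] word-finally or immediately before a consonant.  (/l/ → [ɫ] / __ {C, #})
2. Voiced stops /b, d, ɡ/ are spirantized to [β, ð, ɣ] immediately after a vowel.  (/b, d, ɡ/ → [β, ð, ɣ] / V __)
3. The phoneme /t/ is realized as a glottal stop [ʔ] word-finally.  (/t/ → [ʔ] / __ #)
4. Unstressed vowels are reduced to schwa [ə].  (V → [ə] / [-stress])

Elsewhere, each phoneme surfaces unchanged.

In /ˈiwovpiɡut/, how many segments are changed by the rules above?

5

Segments that undergo a rule: /o/ → [ə] (rule 4); /i/ → [ə] (rule 4); /ɡ/ → [ɣ] (rule 2); /u/ → [ə] (rule 4); /t/ → [ʔ] (rule 3).
All other segments surface unchanged.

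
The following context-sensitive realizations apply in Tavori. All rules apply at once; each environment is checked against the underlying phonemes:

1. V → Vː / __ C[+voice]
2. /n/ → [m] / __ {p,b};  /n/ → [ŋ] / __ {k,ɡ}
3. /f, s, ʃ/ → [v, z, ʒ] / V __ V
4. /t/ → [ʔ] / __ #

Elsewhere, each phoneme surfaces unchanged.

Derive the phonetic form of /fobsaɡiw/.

[foːbsaːɡiːw]

/f/ — word-initial; rule 3 does not apply here → [f].
/o/ — between /f/ and /b/, before a voiced consonant — surfaces as [oː] (rule 1).
/b/ (between /o/ and /s/): no rule targets it → [b].
/s/ — between /b/ and /a/; rule 3 does not apply here → [s].
/a/ meets the environment for rule 1 (before a voiced consonant) → [aː].
/ɡ/ stays [ɡ].
/i/ (between /ɡ/ and /w/) occurs before a voiced consonant → [iː] by rule 1.
/w/ (word-final) is unaffected → [w].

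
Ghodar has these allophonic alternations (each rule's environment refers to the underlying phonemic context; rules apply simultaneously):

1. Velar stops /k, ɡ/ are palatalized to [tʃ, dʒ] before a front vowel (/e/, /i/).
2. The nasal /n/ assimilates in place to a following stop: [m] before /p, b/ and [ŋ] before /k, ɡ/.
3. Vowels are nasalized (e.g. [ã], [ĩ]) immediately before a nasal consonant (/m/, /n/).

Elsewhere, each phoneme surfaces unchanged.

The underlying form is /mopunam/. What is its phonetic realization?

[mopũnãm]

/m/ — not in any rule's target class → [m].
/o/ — between /m/ and /p/; rule 3 does not apply here → [o].
/p/ stays [p].
/u/ — between /p/ and /n/, before a nasal consonant — surfaces as [ũ] (rule 3).
/n/ (between /u/ and /a/) is in the target of rule 2 but the environment (before a labial or velar stop) is not met → [n].
Rule 3 applies to /a/ (between /n/ and /m/: before a nasal consonant) → [ã].
/m/ stays [m].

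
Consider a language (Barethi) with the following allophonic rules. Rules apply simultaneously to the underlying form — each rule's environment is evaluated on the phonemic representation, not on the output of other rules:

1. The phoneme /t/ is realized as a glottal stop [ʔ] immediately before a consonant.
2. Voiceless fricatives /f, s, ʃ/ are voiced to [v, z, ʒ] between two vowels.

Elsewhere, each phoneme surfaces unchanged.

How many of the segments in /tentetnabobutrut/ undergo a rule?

2

Segments that undergo a rule: /t/ → [ʔ] (rule 1); /t/ → [ʔ] (rule 1).
All other segments surface unchanged.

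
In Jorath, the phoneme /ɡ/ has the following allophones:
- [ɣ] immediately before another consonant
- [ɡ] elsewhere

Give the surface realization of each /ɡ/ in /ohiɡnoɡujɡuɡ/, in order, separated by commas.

[ɣ], [ɡ], [ɡ], [ɡ]

Occurrence 1 (position 4): immediately before another consonant → [ɣ].
Occurrence 2 (position 7): no conditioning environment matches → elsewhere allophone [ɡ].
Occurrence 3 (position 10): no conditioning environment matches → elsewhere allophone [ɡ].
Occurrence 4 (position 12): no conditioning environment matches → elsewhere allophone [ɡ].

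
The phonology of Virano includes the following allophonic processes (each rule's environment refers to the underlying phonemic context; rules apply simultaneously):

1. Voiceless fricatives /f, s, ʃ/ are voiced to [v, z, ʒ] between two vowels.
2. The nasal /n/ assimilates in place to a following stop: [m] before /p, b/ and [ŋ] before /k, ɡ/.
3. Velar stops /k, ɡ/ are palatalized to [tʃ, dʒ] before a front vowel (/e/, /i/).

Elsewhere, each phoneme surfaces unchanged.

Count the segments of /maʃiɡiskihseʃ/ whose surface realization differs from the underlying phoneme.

3

Segments that undergo a rule: /ʃ/ → [ʒ] (rule 1); /ɡ/ → [dʒ] (rule 3); /k/ → [tʃ] (rule 3).
All other segments surface unchanged.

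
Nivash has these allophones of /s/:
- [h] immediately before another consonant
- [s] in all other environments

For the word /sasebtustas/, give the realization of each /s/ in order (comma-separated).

Occurrence 1 (position 1): no conditioning environment matches → elsewhere allophone [s].
Occurrence 2 (position 3): no conditioning environment matches → elsewhere allophone [s].
Occurrence 3 (position 8): immediately before another consonant → [h].
Occurrence 4 (position 11): no conditioning environment matches → elsewhere allophone [s].

[s], [s], [h], [s]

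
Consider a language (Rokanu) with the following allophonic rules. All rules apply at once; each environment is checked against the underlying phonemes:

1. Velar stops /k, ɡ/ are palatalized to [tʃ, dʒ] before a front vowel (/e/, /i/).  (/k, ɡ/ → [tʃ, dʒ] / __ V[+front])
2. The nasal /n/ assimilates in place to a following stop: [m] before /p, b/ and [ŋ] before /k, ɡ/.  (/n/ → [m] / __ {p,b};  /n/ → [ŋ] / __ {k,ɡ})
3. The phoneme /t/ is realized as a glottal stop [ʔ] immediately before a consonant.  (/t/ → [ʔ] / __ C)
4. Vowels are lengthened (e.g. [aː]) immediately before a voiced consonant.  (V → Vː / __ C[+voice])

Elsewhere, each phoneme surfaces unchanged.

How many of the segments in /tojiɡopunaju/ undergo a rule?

Segments that undergo a rule: /o/ → [oː] (rule 4); /i/ → [iː] (rule 4); /u/ → [uː] (rule 4); /a/ → [aː] (rule 4).
All other segments surface unchanged.

4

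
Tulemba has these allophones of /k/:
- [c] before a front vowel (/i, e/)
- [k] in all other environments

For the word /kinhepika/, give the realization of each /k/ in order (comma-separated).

Occurrence 1 (position 1): before a front vowel → [c].
Occurrence 2 (position 8): no conditioning environment matches → elsewhere allophone [k].

[c], [k]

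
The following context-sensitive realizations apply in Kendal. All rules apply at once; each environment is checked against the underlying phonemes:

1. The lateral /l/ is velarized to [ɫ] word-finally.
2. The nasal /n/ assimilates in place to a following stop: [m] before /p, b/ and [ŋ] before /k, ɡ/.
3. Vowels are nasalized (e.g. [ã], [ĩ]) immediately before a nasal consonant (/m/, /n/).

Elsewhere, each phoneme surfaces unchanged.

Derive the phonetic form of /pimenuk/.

[pĩmẽnuk]

/i/ — between /p/ and /m/, before a nasal consonant — surfaces as [ĩ] (rule 3).
/e/ (between /m/ and /n/): before a nasal consonant, so rule 3 applies → [ẽ].
/n/ (between /e/ and /u/) is in the target of rule 2 but the environment (before a labial or velar stop) is not met → [n].
/u/ — between /n/ and /k/; rule 3 does not apply here → [u].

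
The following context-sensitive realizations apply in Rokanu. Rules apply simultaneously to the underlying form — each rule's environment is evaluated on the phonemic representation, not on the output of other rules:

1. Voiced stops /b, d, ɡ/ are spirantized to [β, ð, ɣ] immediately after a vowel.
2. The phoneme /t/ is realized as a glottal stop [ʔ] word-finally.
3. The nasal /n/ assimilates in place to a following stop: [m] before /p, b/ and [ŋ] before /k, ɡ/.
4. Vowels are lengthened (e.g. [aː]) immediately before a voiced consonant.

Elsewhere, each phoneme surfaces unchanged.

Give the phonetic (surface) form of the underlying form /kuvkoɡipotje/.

[kuːvkoːɣipotje]

Rule 4 applies to /u/ (between /k/ and /v/: before a voiced consonant) → [uː].
/o/ meets the environment for rule 4 (before a voiced consonant) → [oː].
/ɡ/ — between /o/ and /i/, immediately after a vowel — surfaces as [ɣ] (rule 1).
/i/ (between /ɡ/ and /p/): rule 4 targets it, but not before a voiced consonant → unchanged [i].
/o/ — between /p/ and /t/; rule 4 does not apply here → [o].
/t/ (between /o/ and /j/) fails the environment for rule 2, so it stays [t].
/e/ — word-final; rule 4 does not apply here → [e].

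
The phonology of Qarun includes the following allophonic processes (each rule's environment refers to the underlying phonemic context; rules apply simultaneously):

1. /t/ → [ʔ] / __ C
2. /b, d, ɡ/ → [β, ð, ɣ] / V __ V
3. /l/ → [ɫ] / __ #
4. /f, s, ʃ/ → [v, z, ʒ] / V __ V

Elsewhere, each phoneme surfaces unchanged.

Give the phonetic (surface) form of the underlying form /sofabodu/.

[sovaβoðu]

/s/ (word-initial): rule 4 targets it, but not between two vowels → unchanged [s].
/o/ (between /s/ and /f/) is unaffected → [o].
/f/ meets the environment for rule 4 (between two vowels) → [v].
/a/ — not in any rule's target class → [a].
/b/ meets the environment for rule 2 (between two vowels) → [β].
/o/ — not in any rule's target class → [o].
/d/ — between /o/ and /u/, between two vowels — surfaces as [ð] (rule 2).
/u/ — not in any rule's target class → [u].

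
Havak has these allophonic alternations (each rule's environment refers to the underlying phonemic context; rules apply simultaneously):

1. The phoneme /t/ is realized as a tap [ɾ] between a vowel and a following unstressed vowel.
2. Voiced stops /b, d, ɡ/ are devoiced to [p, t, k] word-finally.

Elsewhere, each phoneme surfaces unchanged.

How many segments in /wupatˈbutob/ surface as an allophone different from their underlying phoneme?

2

Segments that undergo a rule: /t/ → [ɾ] (rule 1); /b/ → [p] (rule 2).
All other segments surface unchanged.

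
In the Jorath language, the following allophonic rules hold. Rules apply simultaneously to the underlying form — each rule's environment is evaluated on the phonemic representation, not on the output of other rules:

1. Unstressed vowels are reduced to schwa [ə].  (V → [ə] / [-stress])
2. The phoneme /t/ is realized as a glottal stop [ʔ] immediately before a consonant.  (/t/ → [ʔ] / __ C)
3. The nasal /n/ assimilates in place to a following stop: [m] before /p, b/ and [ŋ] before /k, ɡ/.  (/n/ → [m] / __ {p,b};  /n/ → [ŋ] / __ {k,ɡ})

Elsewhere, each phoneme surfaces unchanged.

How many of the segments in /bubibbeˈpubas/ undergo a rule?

4

Segments that undergo a rule: /u/ → [ə] (rule 1); /i/ → [ə] (rule 1); /e/ → [ə] (rule 1); /a/ → [ə] (rule 1).
All other segments surface unchanged.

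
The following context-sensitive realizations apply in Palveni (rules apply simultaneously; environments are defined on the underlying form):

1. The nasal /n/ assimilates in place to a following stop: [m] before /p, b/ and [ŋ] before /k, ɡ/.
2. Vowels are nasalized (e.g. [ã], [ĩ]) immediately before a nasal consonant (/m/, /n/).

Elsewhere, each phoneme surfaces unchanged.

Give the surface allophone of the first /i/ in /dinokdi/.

Rule 2 applies to /i/ (between /d/ and /n/: before a nasal consonant) → [ĩ].

[ĩ]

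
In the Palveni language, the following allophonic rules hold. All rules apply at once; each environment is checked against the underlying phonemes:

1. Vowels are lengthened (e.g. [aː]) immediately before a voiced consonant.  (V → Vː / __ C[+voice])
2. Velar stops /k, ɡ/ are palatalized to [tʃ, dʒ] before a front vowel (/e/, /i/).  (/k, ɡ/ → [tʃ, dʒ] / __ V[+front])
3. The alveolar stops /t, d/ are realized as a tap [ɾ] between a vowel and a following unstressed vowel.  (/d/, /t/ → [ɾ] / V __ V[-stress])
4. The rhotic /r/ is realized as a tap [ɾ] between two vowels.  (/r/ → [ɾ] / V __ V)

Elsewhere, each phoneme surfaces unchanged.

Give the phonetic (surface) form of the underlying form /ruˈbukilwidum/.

[ruːˈbutʃiːlwiːɾuːm]

/r/ — word-initial; rule 4 does not apply here → [r].
/u/ — between /r/ and /b/, before a voiced consonant — surfaces as [uː] (rule 1).
/b/ stays [b].
/u/ (between /b/ and /k/): rule 1 targets it, but not before a voiced consonant → unchanged [u].
/k/ (between /u/ and /i/) occurs before a front vowel → [tʃ] by rule 2.
/i/ — between /k/ and /l/, before a voiced consonant — surfaces as [iː] (rule 1).
/l/ (between /i/ and /w/) is unaffected → [l].
/w/ stays [w].
/i/ (between /w/ and /d/) occurs before a voiced consonant → [iː] by rule 1.
/d/ (between /i/ and /u/): between a vowel and a following unstressed vowel, so rule 3 applies → [ɾ].
/u/ (between /d/ and /m/) occurs before a voiced consonant → [uː] by rule 1.
/m/ (word-final): no rule targets it → [m].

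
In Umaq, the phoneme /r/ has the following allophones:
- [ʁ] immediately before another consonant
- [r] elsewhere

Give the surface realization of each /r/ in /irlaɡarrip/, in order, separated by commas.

Occurrence 1 (position 2): immediately before another consonant → [ʁ].
Occurrence 2 (position 7): immediately before another consonant → [ʁ].
Occurrence 3 (position 8): no conditioning environment matches → elsewhere allophone [r].

[ʁ], [ʁ], [r]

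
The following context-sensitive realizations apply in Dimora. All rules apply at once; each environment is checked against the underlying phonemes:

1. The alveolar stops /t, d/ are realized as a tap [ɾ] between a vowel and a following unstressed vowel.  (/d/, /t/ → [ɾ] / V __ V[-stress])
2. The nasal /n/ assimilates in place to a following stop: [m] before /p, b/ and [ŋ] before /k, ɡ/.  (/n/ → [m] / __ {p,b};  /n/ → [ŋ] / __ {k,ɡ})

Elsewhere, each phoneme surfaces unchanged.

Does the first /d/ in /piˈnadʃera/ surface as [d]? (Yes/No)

Yes

/d/ (between /a/ and /ʃ/) fails the environment for rule 1, so it stays [d].
The actual realization is [d], which matches [d].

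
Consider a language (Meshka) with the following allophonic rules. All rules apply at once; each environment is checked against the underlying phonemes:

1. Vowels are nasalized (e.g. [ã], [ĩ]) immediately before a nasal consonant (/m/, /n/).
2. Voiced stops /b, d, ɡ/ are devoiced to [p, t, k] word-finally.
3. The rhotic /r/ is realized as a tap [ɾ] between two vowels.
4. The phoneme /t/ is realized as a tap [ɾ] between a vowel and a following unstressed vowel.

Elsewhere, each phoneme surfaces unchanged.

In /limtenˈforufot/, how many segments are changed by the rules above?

Segments that undergo a rule: /i/ → [ĩ] (rule 1); /e/ → [ẽ] (rule 1); /r/ → [ɾ] (rule 3).
All other segments surface unchanged.

3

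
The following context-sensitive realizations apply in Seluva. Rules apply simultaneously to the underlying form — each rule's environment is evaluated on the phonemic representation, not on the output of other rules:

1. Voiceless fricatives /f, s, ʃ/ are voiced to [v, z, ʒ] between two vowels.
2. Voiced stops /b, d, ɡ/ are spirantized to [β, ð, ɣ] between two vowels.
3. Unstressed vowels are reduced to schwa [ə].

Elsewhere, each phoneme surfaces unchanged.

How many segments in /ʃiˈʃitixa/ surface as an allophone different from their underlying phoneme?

Segments that undergo a rule: /i/ → [ə] (rule 3); /ʃ/ → [ʒ] (rule 1); /i/ → [ə] (rule 3); /a/ → [ə] (rule 3).
All other segments surface unchanged.

4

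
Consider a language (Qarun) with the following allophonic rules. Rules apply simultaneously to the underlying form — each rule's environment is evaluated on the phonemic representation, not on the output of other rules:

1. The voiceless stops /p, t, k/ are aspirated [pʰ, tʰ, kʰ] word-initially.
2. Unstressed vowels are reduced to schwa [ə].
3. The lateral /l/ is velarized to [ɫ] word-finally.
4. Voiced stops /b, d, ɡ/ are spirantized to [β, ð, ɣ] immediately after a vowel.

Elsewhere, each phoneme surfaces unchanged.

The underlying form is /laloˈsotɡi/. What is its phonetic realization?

/l/ (word-initial) is in the target of rule 3 but the environment (word-finally) is not met → [l].
/a/ (between /l/ and /l/): in an unstressed syllable, so rule 2 applies → [ə].
/l/ (between /a/ and /o/) fails the environment for rule 3, so it stays [l].
/o/ (between /l/ and /s/) occurs in an unstressed syllable → [ə] by rule 2.
/s/ stays [s].
/o/ (between /s/ and /t/) fails the environment for rule 2, so it stays [o].
/t/ (between /o/ and /ɡ/) is in the target of rule 1 but the environment (word-initially) is not met → [t].
/ɡ/ — between /t/ and /i/; rule 4 does not apply here → [ɡ].
/i/ (word-final): in an unstressed syllable, so rule 2 applies → [ə].

[lələˈsotɡə]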